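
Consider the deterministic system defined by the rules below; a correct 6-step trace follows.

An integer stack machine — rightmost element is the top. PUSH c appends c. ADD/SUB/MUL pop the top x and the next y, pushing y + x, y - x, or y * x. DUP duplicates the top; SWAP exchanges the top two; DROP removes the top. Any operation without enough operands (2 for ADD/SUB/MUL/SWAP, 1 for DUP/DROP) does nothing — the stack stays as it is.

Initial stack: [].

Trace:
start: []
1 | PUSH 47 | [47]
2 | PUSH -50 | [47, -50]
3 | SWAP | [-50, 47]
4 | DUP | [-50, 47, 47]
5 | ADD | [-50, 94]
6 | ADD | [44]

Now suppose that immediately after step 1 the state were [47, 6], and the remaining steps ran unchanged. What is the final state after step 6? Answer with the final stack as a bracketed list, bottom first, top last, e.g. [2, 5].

state after step 1 := [47, 6]
2 | PUSH -50 | [47, 6, -50]
3 | SWAP | [47, -50, 6]
4 | DUP | [47, -50, 6, 6]
5 | ADD | [47, -50, 12]
6 | ADD | [47, -38]

[47, -38]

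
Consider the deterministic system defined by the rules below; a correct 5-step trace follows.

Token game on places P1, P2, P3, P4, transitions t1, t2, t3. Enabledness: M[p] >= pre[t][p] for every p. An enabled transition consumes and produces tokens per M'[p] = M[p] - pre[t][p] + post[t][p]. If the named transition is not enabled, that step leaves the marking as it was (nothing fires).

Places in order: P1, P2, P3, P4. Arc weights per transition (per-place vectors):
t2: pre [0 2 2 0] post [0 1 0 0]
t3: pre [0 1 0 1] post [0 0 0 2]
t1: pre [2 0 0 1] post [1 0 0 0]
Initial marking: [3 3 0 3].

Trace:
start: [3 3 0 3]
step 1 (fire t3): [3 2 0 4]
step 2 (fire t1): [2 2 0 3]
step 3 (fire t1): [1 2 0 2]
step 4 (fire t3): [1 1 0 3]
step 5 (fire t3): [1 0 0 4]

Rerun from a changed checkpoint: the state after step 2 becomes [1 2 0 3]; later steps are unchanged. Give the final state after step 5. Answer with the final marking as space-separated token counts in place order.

state after step 2 := [1 2 0 3]
step 3 (fire t1): [1 2 0 3]
step 4 (fire t3): [1 1 0 4]
step 5 (fire t3): [1 0 0 5]

1 0 0 5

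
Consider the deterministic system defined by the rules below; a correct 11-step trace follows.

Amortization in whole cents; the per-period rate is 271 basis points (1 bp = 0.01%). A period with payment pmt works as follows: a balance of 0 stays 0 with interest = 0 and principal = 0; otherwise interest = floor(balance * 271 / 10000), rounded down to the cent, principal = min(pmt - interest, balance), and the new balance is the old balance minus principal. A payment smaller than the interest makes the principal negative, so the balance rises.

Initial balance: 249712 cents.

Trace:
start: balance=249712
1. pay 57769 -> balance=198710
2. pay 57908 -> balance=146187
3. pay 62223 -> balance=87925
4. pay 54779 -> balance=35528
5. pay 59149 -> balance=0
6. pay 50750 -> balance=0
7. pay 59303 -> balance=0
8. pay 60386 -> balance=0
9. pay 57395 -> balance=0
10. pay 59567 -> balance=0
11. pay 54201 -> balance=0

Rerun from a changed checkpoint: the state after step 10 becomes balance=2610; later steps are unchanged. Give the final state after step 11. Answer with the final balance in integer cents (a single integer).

0

state after step 10 := balance=2610
11. pay 54201 -> balance=0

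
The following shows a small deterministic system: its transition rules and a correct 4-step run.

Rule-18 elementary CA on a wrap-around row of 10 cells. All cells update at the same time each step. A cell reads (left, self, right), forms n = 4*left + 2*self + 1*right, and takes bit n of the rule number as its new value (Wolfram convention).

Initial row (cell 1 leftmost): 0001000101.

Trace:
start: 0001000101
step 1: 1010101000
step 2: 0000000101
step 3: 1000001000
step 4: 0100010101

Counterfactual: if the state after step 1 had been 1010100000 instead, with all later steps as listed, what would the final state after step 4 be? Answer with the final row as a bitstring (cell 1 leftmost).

0101000000

state after step 1 := 1010100000
step 2: 0000010001
step 3: 1000101010
step 4: 0101000000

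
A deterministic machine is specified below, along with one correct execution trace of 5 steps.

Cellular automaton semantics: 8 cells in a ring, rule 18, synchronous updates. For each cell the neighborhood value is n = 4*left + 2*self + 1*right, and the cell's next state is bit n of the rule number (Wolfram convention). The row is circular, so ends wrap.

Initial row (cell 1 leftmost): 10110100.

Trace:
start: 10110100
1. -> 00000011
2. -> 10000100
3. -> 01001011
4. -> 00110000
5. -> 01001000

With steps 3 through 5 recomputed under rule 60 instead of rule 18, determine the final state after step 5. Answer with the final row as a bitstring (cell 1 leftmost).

01110111

(re-executing steps 3..5 under rule 60; state before step 3: 10000100)
3. -> 11000110
4. -> 10100101
5. -> 01110111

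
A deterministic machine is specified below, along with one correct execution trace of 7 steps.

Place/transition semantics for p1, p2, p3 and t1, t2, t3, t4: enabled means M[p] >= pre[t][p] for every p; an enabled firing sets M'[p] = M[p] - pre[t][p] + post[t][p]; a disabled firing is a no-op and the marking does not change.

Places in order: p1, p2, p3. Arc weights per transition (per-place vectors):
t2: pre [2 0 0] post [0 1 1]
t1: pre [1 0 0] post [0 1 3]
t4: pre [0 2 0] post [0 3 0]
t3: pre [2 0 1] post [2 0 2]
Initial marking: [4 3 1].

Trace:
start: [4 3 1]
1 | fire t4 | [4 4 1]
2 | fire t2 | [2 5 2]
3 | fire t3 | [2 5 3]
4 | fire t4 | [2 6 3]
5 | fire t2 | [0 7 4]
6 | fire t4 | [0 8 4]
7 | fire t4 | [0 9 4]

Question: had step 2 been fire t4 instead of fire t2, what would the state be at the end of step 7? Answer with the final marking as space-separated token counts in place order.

(re-executing from step 2 with the substitution; state before step 2: [4 4 1])
2 | fire t4 | [4 5 1]
3 | fire t3 | [4 5 2]
4 | fire t4 | [4 6 2]
5 | fire t2 | [2 7 3]
6 | fire t4 | [2 8 3]
7 | fire t4 | [2 9 3]

2 9 3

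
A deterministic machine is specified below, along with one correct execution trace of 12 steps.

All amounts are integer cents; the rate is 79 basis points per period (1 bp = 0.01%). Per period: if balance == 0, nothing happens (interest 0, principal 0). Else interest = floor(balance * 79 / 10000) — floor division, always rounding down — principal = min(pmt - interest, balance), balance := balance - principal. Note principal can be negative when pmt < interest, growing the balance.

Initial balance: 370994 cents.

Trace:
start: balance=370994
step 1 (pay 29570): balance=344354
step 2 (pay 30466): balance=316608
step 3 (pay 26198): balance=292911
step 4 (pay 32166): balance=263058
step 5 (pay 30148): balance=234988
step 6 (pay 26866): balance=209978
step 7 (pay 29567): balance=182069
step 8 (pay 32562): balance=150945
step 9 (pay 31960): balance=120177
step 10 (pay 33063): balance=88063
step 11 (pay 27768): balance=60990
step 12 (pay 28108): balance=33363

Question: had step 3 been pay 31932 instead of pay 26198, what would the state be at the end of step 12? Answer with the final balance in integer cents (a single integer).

27208

(re-executing from step 3 with the substitution; state before step 3: balance=316608)
step 3 (pay 31932): balance=287177
step 4 (pay 32166): balance=257279
step 5 (pay 30148): balance=229163
step 6 (pay 26866): balance=204107
step 7 (pay 29567): balance=176152
step 8 (pay 32562): balance=144981
step 9 (pay 31960): balance=114166
step 10 (pay 33063): balance=82004
step 11 (pay 27768): balance=54883
step 12 (pay 28108): balance=27208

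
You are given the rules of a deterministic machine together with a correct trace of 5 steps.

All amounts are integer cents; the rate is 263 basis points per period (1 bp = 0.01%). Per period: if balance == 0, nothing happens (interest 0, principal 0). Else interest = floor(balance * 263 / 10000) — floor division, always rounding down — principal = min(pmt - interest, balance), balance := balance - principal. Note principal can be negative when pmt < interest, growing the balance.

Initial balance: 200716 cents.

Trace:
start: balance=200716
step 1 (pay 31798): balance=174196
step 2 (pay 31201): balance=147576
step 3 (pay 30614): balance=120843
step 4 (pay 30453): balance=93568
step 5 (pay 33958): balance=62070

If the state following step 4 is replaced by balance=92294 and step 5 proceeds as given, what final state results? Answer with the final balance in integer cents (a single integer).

60763

state after step 4 := balance=92294
step 5 (pay 33958): balance=60763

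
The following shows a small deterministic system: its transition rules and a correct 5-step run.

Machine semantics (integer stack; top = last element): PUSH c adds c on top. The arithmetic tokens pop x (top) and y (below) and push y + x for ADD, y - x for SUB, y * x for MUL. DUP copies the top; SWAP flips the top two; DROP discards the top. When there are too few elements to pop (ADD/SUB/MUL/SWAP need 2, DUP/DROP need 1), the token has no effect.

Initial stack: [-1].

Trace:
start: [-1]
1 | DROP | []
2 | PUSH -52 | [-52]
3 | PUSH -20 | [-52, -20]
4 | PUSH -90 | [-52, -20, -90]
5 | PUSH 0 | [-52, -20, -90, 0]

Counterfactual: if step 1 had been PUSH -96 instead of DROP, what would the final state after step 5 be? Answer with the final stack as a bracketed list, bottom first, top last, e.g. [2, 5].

(re-executing from step 1 with the substitution; state before step 1: [-1])
1 | PUSH -96 | [-1, -96]
2 | PUSH -52 | [-1, -96, -52]
3 | PUSH -20 | [-1, -96, -52, -20]
4 | PUSH -90 | [-1, -96, -52, -20, -90]
5 | PUSH 0 | [-1, -96, -52, -20, -90, 0]

[-1, -96, -52, -20, -90, 0]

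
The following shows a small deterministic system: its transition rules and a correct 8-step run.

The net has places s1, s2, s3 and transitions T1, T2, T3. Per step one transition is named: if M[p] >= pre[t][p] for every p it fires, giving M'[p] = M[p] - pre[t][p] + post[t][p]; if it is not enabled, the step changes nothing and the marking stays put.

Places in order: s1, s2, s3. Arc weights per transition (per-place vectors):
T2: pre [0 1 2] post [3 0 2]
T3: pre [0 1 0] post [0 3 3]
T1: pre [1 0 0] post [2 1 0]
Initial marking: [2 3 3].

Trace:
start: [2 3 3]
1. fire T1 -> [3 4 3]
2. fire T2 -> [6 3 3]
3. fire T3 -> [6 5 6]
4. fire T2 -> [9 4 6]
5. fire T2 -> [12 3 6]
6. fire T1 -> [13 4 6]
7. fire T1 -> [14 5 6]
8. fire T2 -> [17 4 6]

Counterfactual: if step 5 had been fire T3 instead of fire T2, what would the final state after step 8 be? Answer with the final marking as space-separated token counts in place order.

14 7 9

(re-executing from step 5 with the substitution; state before step 5: [9 4 6])
5. fire T3 -> [9 6 9]
6. fire T1 -> [10 7 9]
7. fire T1 -> [11 8 9]
8. fire T2 -> [14 7 9]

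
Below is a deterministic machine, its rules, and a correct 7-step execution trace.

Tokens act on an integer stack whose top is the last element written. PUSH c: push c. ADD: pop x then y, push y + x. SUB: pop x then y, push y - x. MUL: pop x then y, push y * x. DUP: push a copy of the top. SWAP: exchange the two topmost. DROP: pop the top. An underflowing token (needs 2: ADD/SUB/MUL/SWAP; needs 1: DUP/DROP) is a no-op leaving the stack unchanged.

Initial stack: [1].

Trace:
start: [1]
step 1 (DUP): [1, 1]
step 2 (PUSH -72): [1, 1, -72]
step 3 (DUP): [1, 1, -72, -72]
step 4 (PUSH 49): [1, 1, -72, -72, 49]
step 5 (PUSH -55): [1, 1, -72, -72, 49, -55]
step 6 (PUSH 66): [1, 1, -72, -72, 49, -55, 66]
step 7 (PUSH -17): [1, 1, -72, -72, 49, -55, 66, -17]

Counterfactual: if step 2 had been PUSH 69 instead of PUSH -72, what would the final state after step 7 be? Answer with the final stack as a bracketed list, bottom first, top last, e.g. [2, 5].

(re-executing from step 2 with the substitution; state before step 2: [1, 1])
step 2 (PUSH 69): [1, 1, 69]
step 3 (DUP): [1, 1, 69, 69]
step 4 (PUSH 49): [1, 1, 69, 69, 49]
step 5 (PUSH -55): [1, 1, 69, 69, 49, -55]
step 6 (PUSH 66): [1, 1, 69, 69, 49, -55, 66]
step 7 (PUSH -17): [1, 1, 69, 69, 49, -55, 66, -17]

[1, 1, 69, 69, 49, -55, 66, -17]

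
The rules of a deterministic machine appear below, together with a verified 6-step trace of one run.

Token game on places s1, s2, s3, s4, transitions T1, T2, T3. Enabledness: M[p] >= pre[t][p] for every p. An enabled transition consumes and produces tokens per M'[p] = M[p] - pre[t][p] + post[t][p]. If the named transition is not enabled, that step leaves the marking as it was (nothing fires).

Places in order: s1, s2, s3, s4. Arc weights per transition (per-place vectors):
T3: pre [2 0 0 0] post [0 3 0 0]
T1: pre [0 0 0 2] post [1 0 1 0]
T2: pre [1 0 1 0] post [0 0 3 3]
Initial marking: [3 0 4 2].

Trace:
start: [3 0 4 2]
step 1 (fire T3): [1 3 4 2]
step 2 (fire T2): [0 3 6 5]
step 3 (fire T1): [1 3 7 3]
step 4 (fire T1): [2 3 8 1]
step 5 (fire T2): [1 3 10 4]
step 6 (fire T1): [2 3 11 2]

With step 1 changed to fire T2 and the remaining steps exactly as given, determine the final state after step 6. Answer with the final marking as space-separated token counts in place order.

(re-executing from step 1 with the substitution; state before step 1: [3 0 4 2])
step 1 (fire T2): [2 0 6 5]
step 2 (fire T2): [1 0 8 8]
step 3 (fire T1): [2 0 9 6]
step 4 (fire T1): [3 0 10 4]
step 5 (fire T2): [2 0 12 7]
step 6 (fire T1): [3 0 13 5]

3 0 13 5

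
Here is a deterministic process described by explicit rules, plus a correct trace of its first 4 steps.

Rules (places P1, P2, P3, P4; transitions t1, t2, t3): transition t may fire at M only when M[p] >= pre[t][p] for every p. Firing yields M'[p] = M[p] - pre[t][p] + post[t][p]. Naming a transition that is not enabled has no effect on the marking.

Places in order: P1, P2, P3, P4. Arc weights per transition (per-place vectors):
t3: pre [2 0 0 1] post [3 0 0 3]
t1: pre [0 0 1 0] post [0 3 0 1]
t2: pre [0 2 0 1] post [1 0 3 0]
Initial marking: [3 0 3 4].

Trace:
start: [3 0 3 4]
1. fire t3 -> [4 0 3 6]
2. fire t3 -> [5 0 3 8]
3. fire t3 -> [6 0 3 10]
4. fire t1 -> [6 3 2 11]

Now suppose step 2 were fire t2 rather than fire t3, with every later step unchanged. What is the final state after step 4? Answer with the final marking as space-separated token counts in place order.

5 3 2 9

(re-executing from step 2 with the substitution; state before step 2: [4 0 3 6])
2. fire t2 -> [4 0 3 6]
3. fire t3 -> [5 0 3 8]
4. fire t1 -> [5 3 2 9]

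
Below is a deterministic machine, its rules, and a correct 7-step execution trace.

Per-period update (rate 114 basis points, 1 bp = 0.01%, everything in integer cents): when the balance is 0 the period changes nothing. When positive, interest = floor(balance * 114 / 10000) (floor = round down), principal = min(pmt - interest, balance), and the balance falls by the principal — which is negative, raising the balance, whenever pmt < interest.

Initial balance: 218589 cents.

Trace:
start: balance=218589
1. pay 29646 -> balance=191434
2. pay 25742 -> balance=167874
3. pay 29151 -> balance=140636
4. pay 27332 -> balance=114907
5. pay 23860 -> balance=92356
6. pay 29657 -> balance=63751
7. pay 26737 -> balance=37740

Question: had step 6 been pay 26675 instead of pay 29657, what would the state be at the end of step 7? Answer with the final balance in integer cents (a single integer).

(re-executing from step 6 with the substitution; state before step 6: balance=92356)
6. pay 26675 -> balance=66733
7. pay 26737 -> balance=40756

40756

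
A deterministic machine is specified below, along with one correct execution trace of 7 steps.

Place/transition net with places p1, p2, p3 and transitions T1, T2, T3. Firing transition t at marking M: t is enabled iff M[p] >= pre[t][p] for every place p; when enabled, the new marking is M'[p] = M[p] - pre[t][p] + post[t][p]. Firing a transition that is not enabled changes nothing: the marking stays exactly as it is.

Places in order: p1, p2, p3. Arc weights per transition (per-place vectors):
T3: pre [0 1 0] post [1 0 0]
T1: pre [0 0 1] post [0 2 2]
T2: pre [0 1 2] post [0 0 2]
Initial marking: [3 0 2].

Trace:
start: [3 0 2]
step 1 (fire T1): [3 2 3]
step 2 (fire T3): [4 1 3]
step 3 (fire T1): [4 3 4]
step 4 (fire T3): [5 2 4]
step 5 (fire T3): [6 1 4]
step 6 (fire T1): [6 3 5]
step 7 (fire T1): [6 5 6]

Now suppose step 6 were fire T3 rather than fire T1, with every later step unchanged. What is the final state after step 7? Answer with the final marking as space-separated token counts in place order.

(re-executing from step 6 with the substitution; state before step 6: [6 1 4])
step 6 (fire T3): [7 0 4]
step 7 (fire T1): [7 2 5]

7 2 5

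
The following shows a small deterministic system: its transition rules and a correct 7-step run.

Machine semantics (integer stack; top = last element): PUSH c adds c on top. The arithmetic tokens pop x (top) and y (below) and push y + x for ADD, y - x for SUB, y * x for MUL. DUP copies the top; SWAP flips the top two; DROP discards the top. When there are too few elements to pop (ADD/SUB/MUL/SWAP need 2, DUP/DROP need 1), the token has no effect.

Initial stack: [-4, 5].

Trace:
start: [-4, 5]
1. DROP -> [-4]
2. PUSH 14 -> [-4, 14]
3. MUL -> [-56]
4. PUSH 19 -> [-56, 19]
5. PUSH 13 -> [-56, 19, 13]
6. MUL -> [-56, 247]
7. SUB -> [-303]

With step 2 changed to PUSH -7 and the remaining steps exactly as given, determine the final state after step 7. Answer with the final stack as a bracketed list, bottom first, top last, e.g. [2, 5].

(re-executing from step 2 with the substitution; state before step 2: [-4])
2. PUSH -7 -> [-4, -7]
3. MUL -> [28]
4. PUSH 19 -> [28, 19]
5. PUSH 13 -> [28, 19, 13]
6. MUL -> [28, 247]
7. SUB -> [-219]

[-219]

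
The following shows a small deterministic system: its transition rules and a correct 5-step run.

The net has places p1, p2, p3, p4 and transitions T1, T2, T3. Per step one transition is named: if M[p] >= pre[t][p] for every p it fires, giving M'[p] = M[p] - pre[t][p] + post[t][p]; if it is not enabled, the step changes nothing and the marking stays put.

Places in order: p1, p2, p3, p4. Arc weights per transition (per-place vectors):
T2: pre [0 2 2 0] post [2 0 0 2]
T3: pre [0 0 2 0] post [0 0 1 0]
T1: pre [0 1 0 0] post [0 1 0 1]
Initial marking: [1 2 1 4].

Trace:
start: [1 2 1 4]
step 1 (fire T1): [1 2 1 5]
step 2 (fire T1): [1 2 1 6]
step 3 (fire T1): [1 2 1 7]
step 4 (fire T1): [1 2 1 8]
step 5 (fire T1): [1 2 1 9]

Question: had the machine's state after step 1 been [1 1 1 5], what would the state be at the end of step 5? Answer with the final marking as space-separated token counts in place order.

1 1 1 9

state after step 1 := [1 1 1 5]
step 2 (fire T1): [1 1 1 6]
step 3 (fire T1): [1 1 1 7]
step 4 (fire T1): [1 1 1 8]
step 5 (fire T1): [1 1 1 9]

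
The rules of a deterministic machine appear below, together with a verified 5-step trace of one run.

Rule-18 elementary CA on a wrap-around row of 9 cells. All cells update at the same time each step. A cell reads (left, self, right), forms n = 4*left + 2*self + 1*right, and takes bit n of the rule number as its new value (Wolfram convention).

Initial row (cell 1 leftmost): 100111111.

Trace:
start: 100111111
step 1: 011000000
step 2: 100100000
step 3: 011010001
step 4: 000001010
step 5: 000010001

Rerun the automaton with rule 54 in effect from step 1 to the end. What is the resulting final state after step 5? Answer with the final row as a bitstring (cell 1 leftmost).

(re-executing steps 1..5 under rule 54; state before step 1: 100111111)
step 1: 011000000
step 2: 100100000
step 3: 111110001
step 4: 000001010
step 5: 000011111

000011111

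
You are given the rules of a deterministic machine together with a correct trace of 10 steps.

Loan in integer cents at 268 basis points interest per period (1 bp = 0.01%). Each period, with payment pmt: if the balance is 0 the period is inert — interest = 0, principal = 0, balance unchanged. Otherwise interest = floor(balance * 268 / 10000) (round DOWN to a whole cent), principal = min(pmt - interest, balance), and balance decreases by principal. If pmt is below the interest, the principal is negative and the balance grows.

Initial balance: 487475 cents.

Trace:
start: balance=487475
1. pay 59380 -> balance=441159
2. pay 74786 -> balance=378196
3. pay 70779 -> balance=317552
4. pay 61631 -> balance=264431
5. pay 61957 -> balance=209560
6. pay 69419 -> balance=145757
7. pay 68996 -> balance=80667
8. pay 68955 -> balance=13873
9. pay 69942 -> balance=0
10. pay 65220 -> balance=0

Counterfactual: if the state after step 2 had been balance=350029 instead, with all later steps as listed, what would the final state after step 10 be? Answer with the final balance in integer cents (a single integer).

state after step 2 := balance=350029
3. pay 70779 -> balance=288630
4. pay 61631 -> balance=234734
5. pay 61957 -> balance=179067
6. pay 69419 -> balance=114446
7. pay 68996 -> balance=48517
8. pay 68955 -> balance=0
9. pay 69942 -> balance=0
10. pay 65220 -> balance=0

0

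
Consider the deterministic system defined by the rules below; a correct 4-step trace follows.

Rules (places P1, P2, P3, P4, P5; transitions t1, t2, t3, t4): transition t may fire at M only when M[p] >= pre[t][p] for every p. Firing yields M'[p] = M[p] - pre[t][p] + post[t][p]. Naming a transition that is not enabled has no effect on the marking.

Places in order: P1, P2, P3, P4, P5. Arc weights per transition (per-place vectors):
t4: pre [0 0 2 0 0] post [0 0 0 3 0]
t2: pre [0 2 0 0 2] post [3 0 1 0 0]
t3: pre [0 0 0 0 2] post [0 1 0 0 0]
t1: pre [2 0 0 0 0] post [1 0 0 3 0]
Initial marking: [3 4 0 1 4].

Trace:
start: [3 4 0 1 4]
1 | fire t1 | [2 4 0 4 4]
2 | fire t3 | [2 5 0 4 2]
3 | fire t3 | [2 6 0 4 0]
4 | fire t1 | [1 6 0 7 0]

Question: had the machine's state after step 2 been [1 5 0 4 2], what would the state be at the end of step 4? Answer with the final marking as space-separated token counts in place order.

state after step 2 := [1 5 0 4 2]
3 | fire t3 | [1 6 0 4 0]
4 | fire t1 | [1 6 0 4 0]

1 6 0 4 0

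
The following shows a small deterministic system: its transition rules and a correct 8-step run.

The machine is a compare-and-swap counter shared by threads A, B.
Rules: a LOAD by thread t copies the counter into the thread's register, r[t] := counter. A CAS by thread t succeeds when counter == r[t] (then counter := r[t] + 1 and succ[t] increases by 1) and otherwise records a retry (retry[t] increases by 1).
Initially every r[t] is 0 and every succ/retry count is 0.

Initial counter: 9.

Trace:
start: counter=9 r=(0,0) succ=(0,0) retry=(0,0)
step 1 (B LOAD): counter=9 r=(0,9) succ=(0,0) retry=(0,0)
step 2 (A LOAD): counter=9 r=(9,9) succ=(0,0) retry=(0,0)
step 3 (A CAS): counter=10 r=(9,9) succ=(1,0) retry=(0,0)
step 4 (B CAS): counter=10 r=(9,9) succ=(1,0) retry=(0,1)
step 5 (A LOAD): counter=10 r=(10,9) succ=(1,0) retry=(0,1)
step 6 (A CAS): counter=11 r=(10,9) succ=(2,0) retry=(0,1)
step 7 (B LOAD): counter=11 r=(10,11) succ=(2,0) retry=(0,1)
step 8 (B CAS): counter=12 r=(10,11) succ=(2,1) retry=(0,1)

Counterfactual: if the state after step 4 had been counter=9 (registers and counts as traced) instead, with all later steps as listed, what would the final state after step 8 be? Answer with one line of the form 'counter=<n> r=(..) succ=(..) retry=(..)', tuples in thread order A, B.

state after step 4 := counter=9 r=(9,9) succ=(1,0) retry=(0,1)
step 5 (A LOAD): counter=9 r=(9,9) succ=(1,0) retry=(0,1)
step 6 (A CAS): counter=10 r=(9,9) succ=(2,0) retry=(0,1)
step 7 (B LOAD): counter=10 r=(9,10) succ=(2,0) retry=(0,1)
step 8 (B CAS): counter=11 r=(9,10) succ=(2,1) retry=(0,1)

counter=11 r=(9,10) succ=(2,1) retry=(0,1)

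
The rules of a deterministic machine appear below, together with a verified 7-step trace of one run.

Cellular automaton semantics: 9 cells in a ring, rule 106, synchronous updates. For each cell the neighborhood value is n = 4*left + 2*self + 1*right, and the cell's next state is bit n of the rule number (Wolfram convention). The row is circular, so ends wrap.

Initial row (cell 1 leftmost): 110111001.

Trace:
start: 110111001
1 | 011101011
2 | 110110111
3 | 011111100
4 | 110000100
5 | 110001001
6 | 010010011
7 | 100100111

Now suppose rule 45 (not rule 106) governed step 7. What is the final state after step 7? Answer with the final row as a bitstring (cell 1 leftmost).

(re-executing step 7 under rule 45; state before step 7: 010010011)
7 | 110010010

110010010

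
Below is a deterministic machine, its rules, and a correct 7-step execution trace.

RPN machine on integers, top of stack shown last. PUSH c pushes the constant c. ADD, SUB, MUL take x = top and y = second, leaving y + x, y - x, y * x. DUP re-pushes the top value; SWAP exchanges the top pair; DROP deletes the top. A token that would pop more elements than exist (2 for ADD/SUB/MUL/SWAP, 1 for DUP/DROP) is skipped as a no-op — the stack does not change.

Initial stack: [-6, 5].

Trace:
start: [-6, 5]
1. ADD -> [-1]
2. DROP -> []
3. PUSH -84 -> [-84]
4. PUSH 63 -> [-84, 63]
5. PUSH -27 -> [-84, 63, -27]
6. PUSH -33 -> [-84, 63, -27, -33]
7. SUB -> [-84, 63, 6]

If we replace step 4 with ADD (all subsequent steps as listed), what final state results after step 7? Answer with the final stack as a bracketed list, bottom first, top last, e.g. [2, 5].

(re-executing from step 4 with the substitution; state before step 4: [-84])
4. ADD -> [-84]
5. PUSH -27 -> [-84, -27]
6. PUSH -33 -> [-84, -27, -33]
7. SUB -> [-84, 6]

[-84, 6]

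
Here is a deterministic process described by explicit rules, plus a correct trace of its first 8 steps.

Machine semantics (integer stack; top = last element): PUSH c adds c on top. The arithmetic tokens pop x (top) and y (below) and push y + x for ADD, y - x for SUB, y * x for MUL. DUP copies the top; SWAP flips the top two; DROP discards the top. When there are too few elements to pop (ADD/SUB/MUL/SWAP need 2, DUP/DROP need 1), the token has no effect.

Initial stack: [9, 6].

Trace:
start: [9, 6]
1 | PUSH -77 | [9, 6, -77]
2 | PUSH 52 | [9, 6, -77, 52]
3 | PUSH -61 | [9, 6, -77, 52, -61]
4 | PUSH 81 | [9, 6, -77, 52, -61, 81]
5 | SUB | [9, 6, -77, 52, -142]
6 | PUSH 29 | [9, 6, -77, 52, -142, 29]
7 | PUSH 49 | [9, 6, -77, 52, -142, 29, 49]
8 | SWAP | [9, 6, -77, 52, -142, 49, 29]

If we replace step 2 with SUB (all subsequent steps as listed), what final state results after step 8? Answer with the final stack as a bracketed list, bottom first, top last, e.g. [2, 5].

(re-executing from step 2 with the substitution; state before step 2: [9, 6, -77])
2 | SUB | [9, 83]
3 | PUSH -61 | [9, 83, -61]
4 | PUSH 81 | [9, 83, -61, 81]
5 | SUB | [9, 83, -142]
6 | PUSH 29 | [9, 83, -142, 29]
7 | PUSH 49 | [9, 83, -142, 29, 49]
8 | SWAP | [9, 83, -142, 49, 29]

[9, 83, -142, 49, 29]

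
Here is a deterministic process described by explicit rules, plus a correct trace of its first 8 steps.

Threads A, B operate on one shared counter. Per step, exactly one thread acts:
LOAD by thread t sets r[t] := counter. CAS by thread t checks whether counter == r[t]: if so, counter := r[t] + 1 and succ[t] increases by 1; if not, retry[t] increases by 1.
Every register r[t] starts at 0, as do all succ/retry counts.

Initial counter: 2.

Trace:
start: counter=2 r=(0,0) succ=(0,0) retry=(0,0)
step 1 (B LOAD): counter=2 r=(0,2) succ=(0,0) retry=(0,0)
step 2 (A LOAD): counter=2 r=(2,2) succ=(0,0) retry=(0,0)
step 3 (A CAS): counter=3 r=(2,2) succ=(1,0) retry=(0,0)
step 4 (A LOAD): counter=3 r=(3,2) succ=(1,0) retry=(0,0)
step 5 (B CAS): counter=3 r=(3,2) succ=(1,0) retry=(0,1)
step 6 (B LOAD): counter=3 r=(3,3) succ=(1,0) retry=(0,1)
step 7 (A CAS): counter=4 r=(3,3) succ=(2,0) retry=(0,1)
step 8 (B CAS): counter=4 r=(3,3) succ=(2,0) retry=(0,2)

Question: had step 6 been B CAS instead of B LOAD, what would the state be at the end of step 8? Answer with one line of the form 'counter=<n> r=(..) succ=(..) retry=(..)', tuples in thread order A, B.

counter=4 r=(3,2) succ=(2,0) retry=(0,3)

(re-executing from step 6 with the substitution; state before step 6: counter=3 r=(3,2) succ=(1,0) retry=(0,1))
step 6 (B CAS): counter=3 r=(3,2) succ=(1,0) retry=(0,2)
step 7 (A CAS): counter=4 r=(3,2) succ=(2,0) retry=(0,2)
step 8 (B CAS): counter=4 r=(3,2) succ=(2,0) retry=(0,3)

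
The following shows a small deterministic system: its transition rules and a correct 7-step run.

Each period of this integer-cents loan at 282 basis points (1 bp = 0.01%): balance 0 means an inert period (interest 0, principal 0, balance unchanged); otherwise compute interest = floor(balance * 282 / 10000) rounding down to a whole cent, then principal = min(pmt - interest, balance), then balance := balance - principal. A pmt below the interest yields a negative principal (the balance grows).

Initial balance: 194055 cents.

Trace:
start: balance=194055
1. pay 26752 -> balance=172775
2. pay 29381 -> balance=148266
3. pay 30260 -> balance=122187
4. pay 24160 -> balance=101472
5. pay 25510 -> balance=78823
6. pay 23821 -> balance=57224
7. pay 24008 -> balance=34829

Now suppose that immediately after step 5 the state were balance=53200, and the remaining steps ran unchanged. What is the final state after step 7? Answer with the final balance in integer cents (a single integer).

7741

state after step 5 := balance=53200
6. pay 23821 -> balance=30879
7. pay 24008 -> balance=7741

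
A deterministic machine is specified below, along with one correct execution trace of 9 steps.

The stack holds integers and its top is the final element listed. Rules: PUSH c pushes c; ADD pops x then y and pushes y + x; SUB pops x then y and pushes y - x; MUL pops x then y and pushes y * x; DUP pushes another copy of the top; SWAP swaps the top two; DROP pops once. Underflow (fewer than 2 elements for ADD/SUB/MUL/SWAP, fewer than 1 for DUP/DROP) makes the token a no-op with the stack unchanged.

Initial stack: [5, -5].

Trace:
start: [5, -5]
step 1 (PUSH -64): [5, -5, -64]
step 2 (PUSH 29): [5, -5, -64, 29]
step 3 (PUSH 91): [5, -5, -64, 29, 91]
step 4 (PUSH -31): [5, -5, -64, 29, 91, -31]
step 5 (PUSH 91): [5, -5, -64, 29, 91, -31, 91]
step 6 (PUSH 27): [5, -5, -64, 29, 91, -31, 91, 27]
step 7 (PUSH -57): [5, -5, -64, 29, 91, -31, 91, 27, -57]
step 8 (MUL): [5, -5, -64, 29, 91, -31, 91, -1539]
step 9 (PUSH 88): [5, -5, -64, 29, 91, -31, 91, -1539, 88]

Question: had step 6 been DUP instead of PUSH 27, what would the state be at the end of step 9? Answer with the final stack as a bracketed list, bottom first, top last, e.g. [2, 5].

(re-executing from step 6 with the substitution; state before step 6: [5, -5, -64, 29, 91, -31, 91])
step 6 (DUP): [5, -5, -64, 29, 91, -31, 91, 91]
step 7 (PUSH -57): [5, -5, -64, 29, 91, -31, 91, 91, -57]
step 8 (MUL): [5, -5, -64, 29, 91, -31, 91, -5187]
step 9 (PUSH 88): [5, -5, -64, 29, 91, -31, 91, -5187, 88]

[5, -5, -64, 29, 91, -31, 91, -5187, 88]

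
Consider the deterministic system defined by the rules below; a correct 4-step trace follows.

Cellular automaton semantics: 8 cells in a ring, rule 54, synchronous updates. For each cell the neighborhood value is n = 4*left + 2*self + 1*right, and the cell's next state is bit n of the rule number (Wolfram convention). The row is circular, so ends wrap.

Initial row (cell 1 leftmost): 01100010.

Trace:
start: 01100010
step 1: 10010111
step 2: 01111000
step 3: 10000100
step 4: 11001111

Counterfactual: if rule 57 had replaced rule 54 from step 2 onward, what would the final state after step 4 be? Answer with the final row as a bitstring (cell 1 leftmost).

10010110

(re-executing steps 2..4 under rule 57; state before step 2: 10010111)
step 2: 01001100
step 3: 00101011
step 4: 10010110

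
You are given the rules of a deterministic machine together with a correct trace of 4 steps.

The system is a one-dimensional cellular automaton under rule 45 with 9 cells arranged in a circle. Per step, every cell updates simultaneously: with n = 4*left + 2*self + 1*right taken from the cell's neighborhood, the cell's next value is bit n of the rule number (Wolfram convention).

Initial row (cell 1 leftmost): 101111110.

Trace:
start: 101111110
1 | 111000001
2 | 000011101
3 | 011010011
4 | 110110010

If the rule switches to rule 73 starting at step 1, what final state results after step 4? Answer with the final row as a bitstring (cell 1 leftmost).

100011000

(re-executing steps 1..4 under rule 73; state before step 1: 101111110)
1 | 001000010
2 | 100011000
3 | 001011010
4 | 100011000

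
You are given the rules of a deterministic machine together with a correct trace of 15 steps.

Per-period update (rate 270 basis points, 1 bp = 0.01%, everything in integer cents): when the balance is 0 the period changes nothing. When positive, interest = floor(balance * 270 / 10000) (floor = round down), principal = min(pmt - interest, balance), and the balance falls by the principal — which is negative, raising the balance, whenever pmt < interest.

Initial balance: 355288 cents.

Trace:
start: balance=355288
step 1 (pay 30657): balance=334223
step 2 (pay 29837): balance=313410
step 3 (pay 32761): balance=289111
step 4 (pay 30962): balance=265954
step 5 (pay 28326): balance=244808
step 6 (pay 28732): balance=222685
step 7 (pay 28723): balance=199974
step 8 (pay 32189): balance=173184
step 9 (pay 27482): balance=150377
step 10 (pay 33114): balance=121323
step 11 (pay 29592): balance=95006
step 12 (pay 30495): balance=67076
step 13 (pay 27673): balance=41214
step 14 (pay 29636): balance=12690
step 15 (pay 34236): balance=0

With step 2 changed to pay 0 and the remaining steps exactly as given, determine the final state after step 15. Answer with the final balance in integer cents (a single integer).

(re-executing from step 2 with the substitution; state before step 2: balance=334223)
step 2 (pay 0): balance=343247
step 3 (pay 32761): balance=319753
step 4 (pay 30962): balance=297424
step 5 (pay 28326): balance=277128
step 6 (pay 28732): balance=255878
step 7 (pay 28723): balance=234063
step 8 (pay 32189): balance=208193
step 9 (pay 27482): balance=186332
step 10 (pay 33114): balance=158248
step 11 (pay 29592): balance=132928
step 12 (pay 30495): balance=106022
step 13 (pay 27673): balance=81211
step 14 (pay 29636): balance=53767
step 15 (pay 34236): balance=20982

20982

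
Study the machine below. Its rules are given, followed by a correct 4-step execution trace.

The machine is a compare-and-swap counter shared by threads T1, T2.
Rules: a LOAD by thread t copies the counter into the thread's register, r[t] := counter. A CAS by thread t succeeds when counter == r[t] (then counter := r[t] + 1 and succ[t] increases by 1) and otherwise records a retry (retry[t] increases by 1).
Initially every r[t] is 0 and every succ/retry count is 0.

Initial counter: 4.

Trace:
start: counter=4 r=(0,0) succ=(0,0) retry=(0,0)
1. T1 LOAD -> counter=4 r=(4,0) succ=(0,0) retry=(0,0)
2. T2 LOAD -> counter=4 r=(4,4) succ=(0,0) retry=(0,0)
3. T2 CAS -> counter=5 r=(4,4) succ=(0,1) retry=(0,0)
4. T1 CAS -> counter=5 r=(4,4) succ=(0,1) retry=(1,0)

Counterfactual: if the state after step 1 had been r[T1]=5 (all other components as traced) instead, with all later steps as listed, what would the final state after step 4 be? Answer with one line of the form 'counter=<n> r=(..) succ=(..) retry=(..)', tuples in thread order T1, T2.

counter=6 r=(5,4) succ=(1,1) retry=(0,0)

state after step 1 := counter=4 r=(5,0) succ=(0,0) retry=(0,0)
2. T2 LOAD -> counter=4 r=(5,4) succ=(0,0) retry=(0,0)
3. T2 CAS -> counter=5 r=(5,4) succ=(0,1) retry=(0,0)
4. T1 CAS -> counter=6 r=(5,4) succ=(1,1) retry=(0,0)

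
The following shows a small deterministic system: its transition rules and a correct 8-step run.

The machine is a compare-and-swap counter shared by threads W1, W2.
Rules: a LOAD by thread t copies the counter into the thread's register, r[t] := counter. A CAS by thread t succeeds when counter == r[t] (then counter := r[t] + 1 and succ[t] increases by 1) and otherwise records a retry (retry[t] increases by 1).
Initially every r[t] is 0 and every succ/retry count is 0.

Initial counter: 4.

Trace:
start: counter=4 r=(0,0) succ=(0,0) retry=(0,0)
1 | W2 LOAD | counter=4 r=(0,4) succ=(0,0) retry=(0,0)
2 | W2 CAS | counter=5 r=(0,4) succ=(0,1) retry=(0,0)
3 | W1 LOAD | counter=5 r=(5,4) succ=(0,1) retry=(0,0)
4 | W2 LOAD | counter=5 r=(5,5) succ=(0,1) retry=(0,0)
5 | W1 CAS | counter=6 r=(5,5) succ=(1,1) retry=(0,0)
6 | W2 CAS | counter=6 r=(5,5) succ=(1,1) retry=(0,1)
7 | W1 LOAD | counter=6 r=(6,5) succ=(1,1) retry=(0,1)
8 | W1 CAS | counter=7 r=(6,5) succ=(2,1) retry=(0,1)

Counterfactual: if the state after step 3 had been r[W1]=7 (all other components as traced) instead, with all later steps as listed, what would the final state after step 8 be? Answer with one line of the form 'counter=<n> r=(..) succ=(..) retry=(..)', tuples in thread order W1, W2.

state after step 3 := counter=5 r=(7,4) succ=(0,1) retry=(0,0)
4 | W2 LOAD | counter=5 r=(7,5) succ=(0,1) retry=(0,0)
5 | W1 CAS | counter=5 r=(7,5) succ=(0,1) retry=(1,0)
6 | W2 CAS | counter=6 r=(7,5) succ=(0,2) retry=(1,0)
7 | W1 LOAD | counter=6 r=(6,5) succ=(0,2) retry=(1,0)
8 | W1 CAS | counter=7 r=(6,5) succ=(1,2) retry=(1,0)

counter=7 r=(6,5) succ=(1,2) retry=(1,0)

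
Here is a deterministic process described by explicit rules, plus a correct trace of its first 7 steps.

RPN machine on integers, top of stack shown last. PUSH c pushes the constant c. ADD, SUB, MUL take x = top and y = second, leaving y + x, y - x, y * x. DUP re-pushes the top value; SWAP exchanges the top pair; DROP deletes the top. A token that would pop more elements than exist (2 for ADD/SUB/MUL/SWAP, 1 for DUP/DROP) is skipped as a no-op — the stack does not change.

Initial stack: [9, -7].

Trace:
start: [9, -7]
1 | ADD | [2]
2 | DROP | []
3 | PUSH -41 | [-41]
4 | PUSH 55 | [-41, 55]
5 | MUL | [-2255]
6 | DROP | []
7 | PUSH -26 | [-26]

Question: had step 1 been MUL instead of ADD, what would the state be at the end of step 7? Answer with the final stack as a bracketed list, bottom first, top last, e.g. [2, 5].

[-26]

(re-executing from step 1 with the substitution; state before step 1: [9, -7])
1 | MUL | [-63]
2 | DROP | []
3 | PUSH -41 | [-41]
4 | PUSH 55 | [-41, 55]
5 | MUL | [-2255]
6 | DROP | []
7 | PUSH -26 | [-26]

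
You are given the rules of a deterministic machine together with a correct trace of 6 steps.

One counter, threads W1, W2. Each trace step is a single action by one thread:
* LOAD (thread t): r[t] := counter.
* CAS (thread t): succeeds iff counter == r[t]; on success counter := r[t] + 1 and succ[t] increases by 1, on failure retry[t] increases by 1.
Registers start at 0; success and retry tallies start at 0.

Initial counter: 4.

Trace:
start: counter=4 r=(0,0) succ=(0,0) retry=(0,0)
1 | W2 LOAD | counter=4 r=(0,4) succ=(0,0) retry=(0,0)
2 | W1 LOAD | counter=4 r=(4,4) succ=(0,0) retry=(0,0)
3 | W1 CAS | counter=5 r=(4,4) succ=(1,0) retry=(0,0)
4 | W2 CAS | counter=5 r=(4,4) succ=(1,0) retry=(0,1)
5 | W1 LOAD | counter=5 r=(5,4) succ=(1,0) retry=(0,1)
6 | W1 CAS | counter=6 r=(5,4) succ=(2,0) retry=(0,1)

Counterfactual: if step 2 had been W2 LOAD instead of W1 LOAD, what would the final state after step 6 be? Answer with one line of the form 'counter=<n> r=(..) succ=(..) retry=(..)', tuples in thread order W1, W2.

(re-executing from step 2 with the substitution; state before step 2: counter=4 r=(0,4) succ=(0,0) retry=(0,0))
2 | W2 LOAD | counter=4 r=(0,4) succ=(0,0) retry=(0,0)
3 | W1 CAS | counter=4 r=(0,4) succ=(0,0) retry=(1,0)
4 | W2 CAS | counter=5 r=(0,4) succ=(0,1) retry=(1,0)
5 | W1 LOAD | counter=5 r=(5,4) succ=(0,1) retry=(1,0)
6 | W1 CAS | counter=6 r=(5,4) succ=(1,1) retry=(1,0)

counter=6 r=(5,4) succ=(1,1) retry=(1,0)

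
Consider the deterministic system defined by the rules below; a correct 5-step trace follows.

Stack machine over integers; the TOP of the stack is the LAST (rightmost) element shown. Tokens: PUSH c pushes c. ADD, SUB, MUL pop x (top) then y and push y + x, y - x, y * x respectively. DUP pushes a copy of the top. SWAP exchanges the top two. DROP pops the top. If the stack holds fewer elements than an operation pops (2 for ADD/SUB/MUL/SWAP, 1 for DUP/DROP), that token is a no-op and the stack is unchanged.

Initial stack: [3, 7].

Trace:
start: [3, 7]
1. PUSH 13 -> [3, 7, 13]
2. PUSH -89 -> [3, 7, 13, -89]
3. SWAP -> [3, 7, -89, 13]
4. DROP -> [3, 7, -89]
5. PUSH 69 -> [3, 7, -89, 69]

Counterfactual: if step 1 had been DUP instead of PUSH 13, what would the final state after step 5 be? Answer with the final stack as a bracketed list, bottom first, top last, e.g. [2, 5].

(re-executing from step 1 with the substitution; state before step 1: [3, 7])
1. DUP -> [3, 7, 7]
2. PUSH -89 -> [3, 7, 7, -89]
3. SWAP -> [3, 7, -89, 7]
4. DROP -> [3, 7, -89]
5. PUSH 69 -> [3, 7, -89, 69]

[3, 7, -89, 69]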